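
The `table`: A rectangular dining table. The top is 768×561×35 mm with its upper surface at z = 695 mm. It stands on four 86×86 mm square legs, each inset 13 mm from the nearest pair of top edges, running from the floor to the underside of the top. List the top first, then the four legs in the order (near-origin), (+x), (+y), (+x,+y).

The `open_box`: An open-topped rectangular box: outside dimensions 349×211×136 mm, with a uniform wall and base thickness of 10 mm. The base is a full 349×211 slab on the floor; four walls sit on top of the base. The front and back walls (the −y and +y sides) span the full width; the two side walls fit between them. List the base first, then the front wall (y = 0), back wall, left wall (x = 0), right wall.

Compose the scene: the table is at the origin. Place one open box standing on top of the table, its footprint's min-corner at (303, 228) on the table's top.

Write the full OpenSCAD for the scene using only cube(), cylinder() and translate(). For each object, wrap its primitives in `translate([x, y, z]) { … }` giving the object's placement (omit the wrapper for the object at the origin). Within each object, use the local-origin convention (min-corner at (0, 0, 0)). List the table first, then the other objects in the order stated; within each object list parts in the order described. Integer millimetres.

translate([0, 0, 660]) cube([768, 561, 35]);
translate([13, 13, 0]) cube([86, 86, 660]);
translate([669, 13, 0]) cube([86, 86, 660]);
translate([13, 462, 0]) cube([86, 86, 660]);
translate([669, 462, 0]) cube([86, 86, 660]);
translate([303, 228, 695]) {
  cube([349, 211, 10]);
  translate([0, 0, 10]) cube([349, 10, 126]);
  translate([0, 201, 10]) cube([349, 10, 126]);
  translate([0, 10, 10]) cube([10, 191, 126]);
  translate([339, 10, 10]) cube([10, 191, 126]);
}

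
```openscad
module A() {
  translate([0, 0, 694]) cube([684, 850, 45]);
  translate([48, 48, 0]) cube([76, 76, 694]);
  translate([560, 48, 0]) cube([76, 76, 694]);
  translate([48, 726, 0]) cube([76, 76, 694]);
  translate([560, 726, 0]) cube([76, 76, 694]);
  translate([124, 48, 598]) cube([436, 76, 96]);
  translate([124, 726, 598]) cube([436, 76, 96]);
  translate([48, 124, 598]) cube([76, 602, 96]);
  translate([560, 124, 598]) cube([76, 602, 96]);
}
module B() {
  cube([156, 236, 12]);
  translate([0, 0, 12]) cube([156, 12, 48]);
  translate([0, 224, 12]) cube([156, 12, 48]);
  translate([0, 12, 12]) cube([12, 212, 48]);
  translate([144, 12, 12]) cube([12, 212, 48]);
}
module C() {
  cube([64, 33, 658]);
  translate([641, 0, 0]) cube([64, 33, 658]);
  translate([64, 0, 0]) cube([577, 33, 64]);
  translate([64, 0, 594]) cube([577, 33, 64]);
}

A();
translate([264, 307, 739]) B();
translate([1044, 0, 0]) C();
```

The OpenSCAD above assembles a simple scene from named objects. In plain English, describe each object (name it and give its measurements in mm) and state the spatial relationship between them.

A is a table with a 684×850 mm rectangular top, 45 mm thick, top surface at z = 739 mm, supported by four 76×76 mm square legs, each inset 48 mm from the nearest pair of top edges, running from the floor. Four apron rails, 76 mm thick and 96 mm tall, run between adjacent legs with their top edges flush with the underside of the top and their outer faces flush with the legs' outer faces.

B is an open-topped rectangular box: outside dimensions 156×236×60 mm, with a uniform wall and base thickness of 12 mm. The base is a full 156×236 slab on the floor; four walls sit on top of the base. The front and back walls (the −y and +y sides) span the full width; the two side walls fit between them.

C is a rectangular picture frame lying in the x–z plane (depth along y). The opening is 577 mm wide (x) by 530 mm tall (z), surrounded by a border 64 mm wide on all four sides. The frame is 33 mm deep and is made of two full-height vertical stiles with two horizontal rails fitted between them.

The open box is on top of the table, centred. The picture frame is on the floor beside the table on its +x side.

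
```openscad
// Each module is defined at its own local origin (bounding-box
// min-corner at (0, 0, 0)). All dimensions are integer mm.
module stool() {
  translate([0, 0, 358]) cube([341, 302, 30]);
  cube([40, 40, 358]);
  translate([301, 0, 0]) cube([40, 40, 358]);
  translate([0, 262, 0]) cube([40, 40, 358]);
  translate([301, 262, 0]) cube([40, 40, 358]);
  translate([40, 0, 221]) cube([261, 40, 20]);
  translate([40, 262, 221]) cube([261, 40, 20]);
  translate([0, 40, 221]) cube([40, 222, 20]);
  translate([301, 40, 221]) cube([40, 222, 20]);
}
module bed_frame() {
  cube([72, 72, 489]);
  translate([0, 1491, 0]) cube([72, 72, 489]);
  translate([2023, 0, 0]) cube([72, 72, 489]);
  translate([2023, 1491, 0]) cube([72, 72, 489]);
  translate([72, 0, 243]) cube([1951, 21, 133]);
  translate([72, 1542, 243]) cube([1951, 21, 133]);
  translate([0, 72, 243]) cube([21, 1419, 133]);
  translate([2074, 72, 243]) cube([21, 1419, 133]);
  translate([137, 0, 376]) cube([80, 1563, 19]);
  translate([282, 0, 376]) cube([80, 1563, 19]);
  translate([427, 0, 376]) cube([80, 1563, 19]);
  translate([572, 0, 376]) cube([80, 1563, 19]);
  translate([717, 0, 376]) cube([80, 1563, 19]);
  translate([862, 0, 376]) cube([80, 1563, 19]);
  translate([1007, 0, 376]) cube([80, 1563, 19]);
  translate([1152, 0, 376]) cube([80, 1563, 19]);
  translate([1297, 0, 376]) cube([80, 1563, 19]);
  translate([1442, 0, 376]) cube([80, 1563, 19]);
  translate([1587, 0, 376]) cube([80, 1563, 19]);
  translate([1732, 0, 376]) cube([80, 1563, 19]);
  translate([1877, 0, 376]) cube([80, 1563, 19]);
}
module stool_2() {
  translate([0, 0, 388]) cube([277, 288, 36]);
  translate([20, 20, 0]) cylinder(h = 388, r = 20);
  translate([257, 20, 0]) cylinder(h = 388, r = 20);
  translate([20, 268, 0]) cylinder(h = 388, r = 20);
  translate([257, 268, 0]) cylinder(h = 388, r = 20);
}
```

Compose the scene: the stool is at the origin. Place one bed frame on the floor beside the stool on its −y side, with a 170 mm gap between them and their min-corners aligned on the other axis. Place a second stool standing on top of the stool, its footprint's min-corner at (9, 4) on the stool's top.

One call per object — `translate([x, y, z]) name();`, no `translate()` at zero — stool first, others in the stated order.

stool();
translate([0, -1733, 0]) bed_frame();
translate([9, 4, 388]) stool_2();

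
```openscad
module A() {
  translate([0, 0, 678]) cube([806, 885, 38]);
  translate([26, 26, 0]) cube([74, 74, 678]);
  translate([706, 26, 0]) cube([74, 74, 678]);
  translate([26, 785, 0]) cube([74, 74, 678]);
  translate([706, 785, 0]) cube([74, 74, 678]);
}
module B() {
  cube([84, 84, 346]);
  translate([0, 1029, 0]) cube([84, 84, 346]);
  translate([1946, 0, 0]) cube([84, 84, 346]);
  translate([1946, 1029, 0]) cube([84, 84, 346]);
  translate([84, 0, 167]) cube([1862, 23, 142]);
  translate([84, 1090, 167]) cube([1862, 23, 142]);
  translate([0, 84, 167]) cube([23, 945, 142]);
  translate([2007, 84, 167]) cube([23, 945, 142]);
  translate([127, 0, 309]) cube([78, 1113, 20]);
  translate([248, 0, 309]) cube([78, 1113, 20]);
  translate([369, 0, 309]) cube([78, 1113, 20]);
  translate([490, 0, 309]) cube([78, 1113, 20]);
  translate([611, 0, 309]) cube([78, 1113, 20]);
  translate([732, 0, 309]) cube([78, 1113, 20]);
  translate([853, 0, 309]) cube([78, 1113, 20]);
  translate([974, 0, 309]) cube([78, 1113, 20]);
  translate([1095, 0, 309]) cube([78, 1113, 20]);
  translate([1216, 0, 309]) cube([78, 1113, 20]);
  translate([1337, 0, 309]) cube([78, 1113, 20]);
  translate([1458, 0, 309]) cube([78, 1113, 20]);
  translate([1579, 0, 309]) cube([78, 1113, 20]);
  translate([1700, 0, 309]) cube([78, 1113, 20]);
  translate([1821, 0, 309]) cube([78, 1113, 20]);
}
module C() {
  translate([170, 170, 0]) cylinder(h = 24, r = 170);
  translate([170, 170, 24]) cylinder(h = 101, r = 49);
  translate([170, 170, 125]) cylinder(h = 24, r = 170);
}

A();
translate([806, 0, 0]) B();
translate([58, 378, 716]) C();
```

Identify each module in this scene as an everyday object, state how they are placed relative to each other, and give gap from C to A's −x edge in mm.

The spool's min-x is at 58; the table's min-x is 0; gap = 58 mm.

A is a table. B is a bed frame. C is a spool. The bed frame is against the table's +x side, with their −y faces flush. The spool is on top of the table. The gap from the spool to the table's −x edge is 58 mm.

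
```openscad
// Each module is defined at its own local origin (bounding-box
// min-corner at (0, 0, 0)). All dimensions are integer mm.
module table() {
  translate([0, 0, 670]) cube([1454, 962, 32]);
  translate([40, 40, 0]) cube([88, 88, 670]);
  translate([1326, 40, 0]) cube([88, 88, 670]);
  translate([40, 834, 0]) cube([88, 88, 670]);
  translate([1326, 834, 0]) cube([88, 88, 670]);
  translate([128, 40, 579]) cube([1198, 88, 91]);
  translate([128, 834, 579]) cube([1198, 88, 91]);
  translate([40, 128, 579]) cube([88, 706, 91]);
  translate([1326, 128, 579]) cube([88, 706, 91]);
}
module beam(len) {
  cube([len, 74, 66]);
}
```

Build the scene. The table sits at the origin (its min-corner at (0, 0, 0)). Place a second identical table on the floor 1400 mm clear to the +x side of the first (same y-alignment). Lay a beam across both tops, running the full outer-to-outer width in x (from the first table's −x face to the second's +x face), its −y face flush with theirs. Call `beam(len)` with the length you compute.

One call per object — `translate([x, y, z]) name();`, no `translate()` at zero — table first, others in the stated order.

table();
translate([2854, 0, 0]) table();
translate([0, 0, 702]) beam(4308);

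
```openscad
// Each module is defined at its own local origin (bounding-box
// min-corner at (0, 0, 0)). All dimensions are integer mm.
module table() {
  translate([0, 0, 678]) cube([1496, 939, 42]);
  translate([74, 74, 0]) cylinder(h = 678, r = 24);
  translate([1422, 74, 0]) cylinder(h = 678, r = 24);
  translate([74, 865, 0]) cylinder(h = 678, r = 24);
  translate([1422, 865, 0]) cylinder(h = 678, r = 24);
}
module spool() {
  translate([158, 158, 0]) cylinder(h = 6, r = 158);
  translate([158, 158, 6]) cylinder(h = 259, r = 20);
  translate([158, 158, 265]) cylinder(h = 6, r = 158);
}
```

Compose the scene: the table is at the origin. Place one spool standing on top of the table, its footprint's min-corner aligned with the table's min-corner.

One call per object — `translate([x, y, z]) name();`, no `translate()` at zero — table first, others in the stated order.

table();
translate([0, 0, 720]) spool();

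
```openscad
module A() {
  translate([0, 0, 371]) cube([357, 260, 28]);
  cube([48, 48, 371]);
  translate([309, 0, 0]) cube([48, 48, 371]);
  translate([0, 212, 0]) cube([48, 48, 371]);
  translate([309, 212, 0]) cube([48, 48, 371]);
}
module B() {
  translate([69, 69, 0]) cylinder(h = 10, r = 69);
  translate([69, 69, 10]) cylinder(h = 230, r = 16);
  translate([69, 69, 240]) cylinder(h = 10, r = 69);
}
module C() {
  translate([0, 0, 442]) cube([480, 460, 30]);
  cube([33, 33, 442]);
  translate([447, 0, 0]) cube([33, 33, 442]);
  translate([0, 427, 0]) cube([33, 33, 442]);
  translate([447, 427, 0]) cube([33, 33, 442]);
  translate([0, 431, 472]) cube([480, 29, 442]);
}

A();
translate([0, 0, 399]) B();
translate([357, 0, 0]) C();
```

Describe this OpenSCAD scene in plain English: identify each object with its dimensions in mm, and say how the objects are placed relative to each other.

A is a four-legged stool. The seat is 357×260 mm, 28 mm thick, top at z = 399 mm. It stands on four square legs, each 48×48 mm in cross-section, from z = 0 to the seat underside, each flush with a corner of the seat.

B is a spool: two coaxial disc flanges of radius 69 mm and thickness 10 mm, joined by a core cylinder of radius 16 mm and height 230 mm. The lower flange rests on z = 0 and the three cylinders share a vertical axis.

C is a chair: 480×460 mm seat, 30 mm thick, top at z = 472 mm, on four 33 mm square corner legs flush with the seat edges. A 29 mm thick backrest slab spans the full seat width, extending 442 mm above the seat top, its back face flush with the seat's +y edge.

The spool is on top of the stool. The chair is against the stool's +x side, with their −y faces flush.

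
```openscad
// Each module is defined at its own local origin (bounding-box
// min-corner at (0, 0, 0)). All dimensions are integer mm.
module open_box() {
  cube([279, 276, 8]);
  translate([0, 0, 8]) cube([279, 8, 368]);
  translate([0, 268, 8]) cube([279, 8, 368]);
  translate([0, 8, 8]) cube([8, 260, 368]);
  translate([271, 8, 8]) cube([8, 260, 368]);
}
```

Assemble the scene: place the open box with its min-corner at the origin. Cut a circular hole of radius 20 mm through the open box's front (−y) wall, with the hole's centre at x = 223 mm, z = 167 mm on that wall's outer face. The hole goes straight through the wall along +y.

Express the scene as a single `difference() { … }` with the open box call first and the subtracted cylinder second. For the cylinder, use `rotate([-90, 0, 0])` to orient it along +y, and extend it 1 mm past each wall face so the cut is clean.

difference() {
  open_box();
  translate([223, -1, 167]) rotate([-90, 0, 0]) cylinder(h = 10, r = 20);
}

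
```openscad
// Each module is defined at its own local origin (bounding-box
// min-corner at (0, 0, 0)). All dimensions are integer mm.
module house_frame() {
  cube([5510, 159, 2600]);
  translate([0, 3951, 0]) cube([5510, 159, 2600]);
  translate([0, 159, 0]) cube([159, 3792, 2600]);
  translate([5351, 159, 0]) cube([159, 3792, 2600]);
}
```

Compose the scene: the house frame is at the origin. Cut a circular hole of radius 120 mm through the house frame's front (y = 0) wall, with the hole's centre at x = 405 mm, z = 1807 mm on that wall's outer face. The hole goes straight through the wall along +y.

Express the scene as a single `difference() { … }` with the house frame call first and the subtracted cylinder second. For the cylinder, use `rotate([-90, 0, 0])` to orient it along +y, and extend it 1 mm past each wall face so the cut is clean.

difference() {
  house_frame();
  translate([405, -1, 1807]) rotate([-90, 0, 0]) cylinder(h = 161, r = 120);
}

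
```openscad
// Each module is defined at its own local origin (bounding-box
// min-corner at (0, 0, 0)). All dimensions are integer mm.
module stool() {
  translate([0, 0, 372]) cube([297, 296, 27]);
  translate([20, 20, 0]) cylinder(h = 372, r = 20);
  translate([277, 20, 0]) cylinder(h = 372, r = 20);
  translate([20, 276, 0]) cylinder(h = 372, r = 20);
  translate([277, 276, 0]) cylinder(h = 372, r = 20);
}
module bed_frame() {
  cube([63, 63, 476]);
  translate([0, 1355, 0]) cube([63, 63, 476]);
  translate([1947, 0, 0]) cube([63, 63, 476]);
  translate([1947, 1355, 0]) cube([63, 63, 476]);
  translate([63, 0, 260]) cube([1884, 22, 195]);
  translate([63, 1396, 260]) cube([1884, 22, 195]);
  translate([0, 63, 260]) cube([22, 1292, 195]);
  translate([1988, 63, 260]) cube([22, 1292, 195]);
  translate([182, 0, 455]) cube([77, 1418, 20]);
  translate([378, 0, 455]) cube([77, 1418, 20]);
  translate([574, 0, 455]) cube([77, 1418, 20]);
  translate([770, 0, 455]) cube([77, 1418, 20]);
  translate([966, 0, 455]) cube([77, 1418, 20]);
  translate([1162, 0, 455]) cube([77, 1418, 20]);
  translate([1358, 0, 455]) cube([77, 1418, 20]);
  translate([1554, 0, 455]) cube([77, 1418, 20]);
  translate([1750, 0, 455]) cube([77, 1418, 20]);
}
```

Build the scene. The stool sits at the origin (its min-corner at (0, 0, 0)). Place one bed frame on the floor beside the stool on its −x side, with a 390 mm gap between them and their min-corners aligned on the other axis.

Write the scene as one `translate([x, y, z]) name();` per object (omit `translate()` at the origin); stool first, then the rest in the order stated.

stool();
translate([-2400, 0, 0]) bed_frame();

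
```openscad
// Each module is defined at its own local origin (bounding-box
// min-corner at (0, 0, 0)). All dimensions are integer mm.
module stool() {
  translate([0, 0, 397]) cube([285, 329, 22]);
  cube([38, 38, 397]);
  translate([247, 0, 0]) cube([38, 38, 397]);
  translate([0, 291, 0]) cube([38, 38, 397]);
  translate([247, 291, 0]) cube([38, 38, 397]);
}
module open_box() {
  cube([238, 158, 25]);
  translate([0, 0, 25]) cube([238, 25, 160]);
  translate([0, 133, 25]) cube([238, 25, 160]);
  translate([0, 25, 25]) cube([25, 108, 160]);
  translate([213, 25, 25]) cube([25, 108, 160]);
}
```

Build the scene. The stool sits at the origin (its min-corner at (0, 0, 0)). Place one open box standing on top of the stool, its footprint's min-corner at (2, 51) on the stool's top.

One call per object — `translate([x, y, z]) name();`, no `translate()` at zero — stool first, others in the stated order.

stool();
translate([2, 51, 419]) open_box();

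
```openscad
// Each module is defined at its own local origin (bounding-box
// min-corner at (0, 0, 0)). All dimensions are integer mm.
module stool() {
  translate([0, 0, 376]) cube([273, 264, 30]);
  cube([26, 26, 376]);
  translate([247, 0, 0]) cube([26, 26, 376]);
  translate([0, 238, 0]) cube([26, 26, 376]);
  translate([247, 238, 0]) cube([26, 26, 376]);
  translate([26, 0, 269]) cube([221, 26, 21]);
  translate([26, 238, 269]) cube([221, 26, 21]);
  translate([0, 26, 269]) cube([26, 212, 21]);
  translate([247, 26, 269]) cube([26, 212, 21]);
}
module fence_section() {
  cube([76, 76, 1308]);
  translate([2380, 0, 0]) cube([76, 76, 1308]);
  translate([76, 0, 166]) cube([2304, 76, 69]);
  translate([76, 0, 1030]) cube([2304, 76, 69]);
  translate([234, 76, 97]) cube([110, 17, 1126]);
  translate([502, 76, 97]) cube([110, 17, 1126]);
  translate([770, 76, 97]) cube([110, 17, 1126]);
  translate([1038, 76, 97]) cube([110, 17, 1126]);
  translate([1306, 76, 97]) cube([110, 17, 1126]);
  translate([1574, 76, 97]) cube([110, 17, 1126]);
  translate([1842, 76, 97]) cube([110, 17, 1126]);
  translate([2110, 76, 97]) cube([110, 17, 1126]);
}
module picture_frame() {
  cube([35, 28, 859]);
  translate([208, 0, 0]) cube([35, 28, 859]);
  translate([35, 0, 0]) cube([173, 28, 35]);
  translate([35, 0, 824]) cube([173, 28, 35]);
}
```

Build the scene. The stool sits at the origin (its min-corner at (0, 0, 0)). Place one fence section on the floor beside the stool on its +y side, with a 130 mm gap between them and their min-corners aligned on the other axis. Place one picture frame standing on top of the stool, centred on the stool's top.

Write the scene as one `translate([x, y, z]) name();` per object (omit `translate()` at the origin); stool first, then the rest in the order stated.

stool();
translate([0, 394, 0]) fence_section();
translate([15, 118, 406]) picture_frame();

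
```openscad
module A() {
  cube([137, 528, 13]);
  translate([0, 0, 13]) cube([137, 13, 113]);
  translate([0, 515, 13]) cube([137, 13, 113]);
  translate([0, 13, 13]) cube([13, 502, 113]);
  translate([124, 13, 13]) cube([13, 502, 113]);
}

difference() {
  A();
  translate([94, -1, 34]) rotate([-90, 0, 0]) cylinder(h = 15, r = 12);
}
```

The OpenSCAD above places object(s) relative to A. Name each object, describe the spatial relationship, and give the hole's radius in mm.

A is an open box. The open box has a circular hole through its front wall. The hole's radius is 12 mm.

The subtracted cylinder has r = 12 mm.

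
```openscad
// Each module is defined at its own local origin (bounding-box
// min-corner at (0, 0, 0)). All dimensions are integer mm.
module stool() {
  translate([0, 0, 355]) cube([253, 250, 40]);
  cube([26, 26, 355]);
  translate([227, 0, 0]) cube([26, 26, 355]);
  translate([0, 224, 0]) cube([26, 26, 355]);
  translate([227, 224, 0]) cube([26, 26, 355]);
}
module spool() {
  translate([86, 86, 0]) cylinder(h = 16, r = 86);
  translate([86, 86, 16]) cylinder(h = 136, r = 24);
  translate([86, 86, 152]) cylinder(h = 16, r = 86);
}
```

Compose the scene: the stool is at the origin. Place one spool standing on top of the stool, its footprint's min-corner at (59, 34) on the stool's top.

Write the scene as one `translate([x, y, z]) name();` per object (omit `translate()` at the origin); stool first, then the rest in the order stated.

stool();
translate([59, 34, 395]) spool();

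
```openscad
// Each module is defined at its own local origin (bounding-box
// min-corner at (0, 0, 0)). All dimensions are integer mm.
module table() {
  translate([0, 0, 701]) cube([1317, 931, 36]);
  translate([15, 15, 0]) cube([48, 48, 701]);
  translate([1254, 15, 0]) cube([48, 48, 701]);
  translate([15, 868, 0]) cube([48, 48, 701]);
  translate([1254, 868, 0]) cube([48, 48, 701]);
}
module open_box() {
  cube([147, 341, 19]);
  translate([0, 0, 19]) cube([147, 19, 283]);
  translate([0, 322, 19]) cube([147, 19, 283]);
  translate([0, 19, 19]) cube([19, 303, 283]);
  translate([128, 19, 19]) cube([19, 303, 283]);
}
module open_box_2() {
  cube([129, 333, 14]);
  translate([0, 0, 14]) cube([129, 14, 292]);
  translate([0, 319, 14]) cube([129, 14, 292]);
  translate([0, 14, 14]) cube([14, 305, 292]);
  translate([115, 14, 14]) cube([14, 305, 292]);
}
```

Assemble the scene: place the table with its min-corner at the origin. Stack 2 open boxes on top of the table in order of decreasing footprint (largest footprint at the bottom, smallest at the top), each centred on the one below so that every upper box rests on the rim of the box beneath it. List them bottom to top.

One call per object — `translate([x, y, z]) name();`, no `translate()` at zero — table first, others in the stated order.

table();
translate([585, 295, 737]) open_box();
translate([594, 299, 1039]) open_box_2();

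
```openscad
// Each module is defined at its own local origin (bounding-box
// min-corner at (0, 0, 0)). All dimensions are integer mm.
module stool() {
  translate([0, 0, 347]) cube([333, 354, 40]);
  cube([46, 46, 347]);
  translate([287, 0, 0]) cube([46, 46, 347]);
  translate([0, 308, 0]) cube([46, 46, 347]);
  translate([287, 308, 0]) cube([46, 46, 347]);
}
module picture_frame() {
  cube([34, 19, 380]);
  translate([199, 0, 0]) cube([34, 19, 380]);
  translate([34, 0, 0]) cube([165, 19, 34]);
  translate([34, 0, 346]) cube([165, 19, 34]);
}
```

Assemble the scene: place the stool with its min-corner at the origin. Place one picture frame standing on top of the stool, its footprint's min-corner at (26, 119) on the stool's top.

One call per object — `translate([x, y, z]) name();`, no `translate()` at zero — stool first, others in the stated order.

stool();
translate([26, 119, 387]) picture_frame();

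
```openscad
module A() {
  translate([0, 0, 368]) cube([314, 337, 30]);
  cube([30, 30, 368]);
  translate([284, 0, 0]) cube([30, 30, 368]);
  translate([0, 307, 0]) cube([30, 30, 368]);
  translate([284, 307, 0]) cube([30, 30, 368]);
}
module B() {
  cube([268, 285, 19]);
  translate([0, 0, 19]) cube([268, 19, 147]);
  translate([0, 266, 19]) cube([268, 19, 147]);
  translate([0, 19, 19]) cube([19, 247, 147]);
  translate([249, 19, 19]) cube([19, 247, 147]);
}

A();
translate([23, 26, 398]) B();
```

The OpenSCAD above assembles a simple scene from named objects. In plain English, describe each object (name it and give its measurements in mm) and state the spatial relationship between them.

A is a four-legged stool. The seat is 314×337 mm, 30 mm thick, top at z = 398 mm. It stands on four square legs, each 30×30 mm in cross-section, from z = 0 to the seat underside, each flush with a corner of the seat.

B is an open-topped rectangular box: outside dimensions 268×285×166 mm, with a uniform wall and base thickness of 19 mm. The base is a full 268×285 slab on the floor; four walls sit on top of the base. The front and back walls (the −y and +y sides) span the full width; the two side walls fit between them.

The open box is on top of the stool, centred.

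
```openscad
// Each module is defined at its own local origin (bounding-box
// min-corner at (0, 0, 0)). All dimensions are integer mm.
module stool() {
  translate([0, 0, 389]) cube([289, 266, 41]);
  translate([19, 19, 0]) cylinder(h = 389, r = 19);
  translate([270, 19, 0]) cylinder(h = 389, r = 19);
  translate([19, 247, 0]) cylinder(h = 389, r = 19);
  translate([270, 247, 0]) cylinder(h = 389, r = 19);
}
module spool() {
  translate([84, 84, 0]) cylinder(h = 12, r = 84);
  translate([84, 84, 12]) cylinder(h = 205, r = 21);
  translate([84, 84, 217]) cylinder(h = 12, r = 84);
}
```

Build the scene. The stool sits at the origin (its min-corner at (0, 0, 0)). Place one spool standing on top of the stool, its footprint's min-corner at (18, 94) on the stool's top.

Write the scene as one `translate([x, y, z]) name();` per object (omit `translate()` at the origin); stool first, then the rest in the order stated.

stool();
translate([18, 94, 430]) spool();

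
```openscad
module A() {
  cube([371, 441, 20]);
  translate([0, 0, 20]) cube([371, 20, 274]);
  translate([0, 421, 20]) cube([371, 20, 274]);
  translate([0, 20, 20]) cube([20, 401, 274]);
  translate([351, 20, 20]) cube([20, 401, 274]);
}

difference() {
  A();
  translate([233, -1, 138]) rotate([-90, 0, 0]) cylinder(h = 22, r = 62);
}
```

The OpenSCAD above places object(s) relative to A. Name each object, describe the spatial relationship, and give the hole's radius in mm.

The subtracted cylinder has r = 62 mm.

A is an open box. The open box has a circular hole through its front wall. The hole's radius is 62 mm.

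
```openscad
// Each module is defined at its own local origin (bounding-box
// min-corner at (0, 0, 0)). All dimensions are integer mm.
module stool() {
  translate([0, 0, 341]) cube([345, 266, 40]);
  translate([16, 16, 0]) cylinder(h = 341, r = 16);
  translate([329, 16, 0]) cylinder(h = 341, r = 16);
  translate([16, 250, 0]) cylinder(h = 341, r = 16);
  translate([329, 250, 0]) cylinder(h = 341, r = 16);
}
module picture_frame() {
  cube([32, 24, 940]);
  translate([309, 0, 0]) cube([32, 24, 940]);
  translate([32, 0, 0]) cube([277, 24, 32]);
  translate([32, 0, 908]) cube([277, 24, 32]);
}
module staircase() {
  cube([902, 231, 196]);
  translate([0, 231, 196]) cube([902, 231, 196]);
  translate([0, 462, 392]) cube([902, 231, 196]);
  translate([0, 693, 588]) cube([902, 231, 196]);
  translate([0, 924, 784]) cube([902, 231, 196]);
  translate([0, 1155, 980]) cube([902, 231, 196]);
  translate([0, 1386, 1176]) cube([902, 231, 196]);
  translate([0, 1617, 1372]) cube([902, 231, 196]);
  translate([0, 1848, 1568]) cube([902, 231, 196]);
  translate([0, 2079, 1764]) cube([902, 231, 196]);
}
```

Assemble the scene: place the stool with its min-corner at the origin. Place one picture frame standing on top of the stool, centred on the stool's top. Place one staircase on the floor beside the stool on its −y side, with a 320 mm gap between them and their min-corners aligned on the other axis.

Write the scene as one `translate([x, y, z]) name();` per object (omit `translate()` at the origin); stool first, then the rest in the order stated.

stool();
translate([2, 121, 381]) picture_frame();
translate([0, -2630, 0]) staircase();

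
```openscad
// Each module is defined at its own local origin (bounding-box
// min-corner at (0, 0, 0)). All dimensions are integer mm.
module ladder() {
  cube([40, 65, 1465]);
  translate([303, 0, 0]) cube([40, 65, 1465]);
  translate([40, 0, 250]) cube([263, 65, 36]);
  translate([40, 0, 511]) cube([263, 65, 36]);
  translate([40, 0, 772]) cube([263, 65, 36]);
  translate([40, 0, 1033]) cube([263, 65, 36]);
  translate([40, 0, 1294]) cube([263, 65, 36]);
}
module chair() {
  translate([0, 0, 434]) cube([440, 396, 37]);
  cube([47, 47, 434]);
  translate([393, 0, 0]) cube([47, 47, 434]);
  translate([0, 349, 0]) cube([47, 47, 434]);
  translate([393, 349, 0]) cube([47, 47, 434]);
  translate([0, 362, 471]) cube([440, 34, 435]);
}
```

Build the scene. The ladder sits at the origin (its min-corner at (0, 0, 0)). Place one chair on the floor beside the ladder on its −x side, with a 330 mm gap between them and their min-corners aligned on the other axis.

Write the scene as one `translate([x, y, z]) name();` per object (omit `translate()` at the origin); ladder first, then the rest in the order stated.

ladder();
translate([-770, 0, 0]) chair();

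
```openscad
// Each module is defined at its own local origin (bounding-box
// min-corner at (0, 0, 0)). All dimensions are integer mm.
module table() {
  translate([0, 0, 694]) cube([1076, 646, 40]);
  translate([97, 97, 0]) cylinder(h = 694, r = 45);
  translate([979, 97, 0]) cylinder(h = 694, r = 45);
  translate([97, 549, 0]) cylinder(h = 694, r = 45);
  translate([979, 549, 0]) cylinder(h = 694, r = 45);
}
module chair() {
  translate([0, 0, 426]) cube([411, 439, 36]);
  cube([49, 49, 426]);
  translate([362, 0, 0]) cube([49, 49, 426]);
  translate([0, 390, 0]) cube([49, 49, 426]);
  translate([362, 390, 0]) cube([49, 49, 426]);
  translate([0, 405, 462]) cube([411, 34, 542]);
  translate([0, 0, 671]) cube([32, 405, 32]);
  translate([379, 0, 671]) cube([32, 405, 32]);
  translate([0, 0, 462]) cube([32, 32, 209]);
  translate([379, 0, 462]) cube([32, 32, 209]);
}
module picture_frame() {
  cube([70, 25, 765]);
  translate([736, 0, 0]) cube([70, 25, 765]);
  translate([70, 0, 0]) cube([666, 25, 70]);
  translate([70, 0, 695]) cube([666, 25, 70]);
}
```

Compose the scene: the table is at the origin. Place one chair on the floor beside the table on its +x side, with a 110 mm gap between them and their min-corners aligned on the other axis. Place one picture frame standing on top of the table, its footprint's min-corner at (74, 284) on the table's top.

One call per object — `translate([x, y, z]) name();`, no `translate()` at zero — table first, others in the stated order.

table();
translate([1186, 0, 0]) chair();
translate([74, 284, 734]) picture_frame();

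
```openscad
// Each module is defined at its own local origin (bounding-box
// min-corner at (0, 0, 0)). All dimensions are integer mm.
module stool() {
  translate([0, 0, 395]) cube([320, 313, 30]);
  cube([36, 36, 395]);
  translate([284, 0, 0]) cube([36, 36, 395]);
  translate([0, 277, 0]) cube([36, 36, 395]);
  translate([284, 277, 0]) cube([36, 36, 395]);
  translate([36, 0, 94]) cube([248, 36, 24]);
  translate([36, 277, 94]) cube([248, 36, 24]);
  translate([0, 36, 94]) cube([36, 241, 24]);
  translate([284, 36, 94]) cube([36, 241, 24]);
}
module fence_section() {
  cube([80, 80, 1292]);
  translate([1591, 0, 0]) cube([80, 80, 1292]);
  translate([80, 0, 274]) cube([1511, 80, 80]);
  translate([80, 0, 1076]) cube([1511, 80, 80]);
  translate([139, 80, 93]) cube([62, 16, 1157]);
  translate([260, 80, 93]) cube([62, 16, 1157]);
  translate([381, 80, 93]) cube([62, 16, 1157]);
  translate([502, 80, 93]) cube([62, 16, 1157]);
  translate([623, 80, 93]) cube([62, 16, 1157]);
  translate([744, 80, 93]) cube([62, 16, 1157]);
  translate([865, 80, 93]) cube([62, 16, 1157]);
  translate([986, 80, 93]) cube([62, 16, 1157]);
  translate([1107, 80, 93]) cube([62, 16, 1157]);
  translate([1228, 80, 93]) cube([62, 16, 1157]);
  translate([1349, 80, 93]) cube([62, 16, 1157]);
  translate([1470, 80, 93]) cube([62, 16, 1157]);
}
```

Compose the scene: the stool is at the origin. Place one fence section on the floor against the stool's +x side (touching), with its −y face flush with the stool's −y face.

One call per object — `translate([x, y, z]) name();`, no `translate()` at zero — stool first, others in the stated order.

stool();
translate([320, 0, 0]) fence_section();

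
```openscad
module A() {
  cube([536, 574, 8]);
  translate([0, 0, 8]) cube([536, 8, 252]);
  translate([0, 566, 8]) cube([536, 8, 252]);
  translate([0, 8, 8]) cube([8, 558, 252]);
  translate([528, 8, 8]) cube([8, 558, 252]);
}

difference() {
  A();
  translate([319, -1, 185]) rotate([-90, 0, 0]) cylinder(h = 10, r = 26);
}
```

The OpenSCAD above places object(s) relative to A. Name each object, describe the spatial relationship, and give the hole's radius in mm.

A is an open box. The open box has a circular hole through its front wall. The hole's radius is 26 mm.

The subtracted cylinder has r = 26 mm.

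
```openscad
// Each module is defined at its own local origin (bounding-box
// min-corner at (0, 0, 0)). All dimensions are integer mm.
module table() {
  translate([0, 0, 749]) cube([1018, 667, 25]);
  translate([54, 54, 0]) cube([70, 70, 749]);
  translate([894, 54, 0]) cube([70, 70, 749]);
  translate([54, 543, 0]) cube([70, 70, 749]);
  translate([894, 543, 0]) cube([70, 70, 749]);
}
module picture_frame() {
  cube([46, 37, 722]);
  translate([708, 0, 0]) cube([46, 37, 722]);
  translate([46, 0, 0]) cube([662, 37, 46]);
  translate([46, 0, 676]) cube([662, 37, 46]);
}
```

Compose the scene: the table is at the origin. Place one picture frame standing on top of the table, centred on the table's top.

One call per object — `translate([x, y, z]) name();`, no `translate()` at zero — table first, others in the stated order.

table();
translate([132, 315, 774]) picture_frame();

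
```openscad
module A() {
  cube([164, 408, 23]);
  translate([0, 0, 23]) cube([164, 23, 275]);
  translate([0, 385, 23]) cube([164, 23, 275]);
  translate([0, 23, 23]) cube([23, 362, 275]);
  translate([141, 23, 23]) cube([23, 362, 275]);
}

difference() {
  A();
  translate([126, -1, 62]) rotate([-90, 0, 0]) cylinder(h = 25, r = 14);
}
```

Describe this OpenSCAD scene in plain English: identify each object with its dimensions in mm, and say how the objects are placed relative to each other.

A is an open storage box with external size 164×408×298 mm and wall thickness 23 mm (the base is also 23 mm thick). The base covers the whole footprint; the four walls stand on the base, with the y-facing walls full-width and the x-facing walls fitting between their inner faces.

The open box has a circular hole of radius 14 mm through its front wall, centred at (x = 126, z = 62).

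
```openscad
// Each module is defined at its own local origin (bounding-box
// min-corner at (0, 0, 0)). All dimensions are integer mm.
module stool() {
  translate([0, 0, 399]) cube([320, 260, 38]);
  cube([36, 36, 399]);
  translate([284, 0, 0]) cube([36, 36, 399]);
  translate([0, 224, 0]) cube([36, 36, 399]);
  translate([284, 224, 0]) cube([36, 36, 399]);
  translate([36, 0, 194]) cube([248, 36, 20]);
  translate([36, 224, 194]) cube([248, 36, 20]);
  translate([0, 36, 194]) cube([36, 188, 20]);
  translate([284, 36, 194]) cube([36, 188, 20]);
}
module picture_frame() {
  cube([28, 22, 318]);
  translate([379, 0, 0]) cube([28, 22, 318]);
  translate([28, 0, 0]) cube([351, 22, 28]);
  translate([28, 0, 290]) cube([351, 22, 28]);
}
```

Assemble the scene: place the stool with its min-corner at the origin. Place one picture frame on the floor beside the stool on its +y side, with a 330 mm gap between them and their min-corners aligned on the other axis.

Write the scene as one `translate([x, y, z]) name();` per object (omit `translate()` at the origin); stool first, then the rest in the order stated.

stool();
translate([0, 590, 0]) picture_frame();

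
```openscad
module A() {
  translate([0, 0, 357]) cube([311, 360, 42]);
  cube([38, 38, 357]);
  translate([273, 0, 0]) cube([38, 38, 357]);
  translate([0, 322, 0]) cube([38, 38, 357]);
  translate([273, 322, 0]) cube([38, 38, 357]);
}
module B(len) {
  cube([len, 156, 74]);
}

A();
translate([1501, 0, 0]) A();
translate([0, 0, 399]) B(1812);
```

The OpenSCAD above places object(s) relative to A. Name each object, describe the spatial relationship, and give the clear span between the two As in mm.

Second stool starts at x = 1501; first ends at x = 311; clear span = 1501 − 311 = 1190 mm.

A is a stool. B is a beam. A beam spans the tops of two stools. The clear span between the two stools is 1190 mm.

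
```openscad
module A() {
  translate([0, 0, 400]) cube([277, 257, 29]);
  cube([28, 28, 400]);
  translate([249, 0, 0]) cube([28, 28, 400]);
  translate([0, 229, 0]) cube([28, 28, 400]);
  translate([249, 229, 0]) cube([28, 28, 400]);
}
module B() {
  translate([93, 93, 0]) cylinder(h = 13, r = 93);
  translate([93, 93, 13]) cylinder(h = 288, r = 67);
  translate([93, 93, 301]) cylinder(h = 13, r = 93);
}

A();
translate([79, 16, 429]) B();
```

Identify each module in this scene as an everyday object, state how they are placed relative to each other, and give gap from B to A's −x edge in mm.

A is a stool. B is a spool. The spool is on top of the stool. The gap from the spool to the stool's −x edge is 79 mm.

The spool's min-x is at 79; the stool's min-x is 0; gap = 79 mm.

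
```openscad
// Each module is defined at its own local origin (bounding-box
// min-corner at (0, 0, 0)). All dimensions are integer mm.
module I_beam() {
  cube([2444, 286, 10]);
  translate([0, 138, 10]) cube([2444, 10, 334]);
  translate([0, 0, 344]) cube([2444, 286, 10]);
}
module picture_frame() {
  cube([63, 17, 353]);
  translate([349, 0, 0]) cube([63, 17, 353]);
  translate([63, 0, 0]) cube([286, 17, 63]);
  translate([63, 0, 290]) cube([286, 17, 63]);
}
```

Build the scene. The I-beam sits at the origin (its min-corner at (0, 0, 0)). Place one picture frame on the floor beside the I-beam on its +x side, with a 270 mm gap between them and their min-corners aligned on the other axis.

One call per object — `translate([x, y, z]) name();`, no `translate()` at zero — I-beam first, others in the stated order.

I_beam();
translate([2714, 0, 0]) picture_frame();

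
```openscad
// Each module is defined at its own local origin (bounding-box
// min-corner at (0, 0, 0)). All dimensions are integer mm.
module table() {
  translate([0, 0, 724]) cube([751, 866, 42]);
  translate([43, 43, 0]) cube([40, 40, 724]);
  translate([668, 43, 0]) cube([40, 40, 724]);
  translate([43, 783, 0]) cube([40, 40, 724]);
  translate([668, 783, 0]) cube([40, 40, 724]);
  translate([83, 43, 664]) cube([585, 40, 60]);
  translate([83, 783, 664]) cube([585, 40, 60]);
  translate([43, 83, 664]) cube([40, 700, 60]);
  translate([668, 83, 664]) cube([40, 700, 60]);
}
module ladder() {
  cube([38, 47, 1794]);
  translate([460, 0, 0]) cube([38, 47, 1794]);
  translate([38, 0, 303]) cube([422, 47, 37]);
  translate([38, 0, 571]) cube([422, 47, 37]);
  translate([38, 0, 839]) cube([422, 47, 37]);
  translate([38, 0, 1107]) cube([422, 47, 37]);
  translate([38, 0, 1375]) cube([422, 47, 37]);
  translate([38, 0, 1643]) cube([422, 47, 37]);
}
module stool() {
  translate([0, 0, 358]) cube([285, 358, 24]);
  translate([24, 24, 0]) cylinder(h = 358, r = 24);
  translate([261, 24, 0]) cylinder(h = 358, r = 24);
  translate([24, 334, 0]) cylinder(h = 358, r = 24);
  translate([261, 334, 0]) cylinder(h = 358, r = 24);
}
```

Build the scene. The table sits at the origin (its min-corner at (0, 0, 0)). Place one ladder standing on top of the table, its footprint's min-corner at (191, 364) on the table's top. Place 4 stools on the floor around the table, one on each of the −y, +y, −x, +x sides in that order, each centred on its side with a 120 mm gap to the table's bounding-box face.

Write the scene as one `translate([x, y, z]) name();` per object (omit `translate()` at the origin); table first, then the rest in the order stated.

table();
translate([191, 364, 766]) ladder();
translate([233, -478, 0]) stool();
translate([233, 986, 0]) stool();
translate([-405, 254, 0]) stool();
translate([871, 254, 0]) stool();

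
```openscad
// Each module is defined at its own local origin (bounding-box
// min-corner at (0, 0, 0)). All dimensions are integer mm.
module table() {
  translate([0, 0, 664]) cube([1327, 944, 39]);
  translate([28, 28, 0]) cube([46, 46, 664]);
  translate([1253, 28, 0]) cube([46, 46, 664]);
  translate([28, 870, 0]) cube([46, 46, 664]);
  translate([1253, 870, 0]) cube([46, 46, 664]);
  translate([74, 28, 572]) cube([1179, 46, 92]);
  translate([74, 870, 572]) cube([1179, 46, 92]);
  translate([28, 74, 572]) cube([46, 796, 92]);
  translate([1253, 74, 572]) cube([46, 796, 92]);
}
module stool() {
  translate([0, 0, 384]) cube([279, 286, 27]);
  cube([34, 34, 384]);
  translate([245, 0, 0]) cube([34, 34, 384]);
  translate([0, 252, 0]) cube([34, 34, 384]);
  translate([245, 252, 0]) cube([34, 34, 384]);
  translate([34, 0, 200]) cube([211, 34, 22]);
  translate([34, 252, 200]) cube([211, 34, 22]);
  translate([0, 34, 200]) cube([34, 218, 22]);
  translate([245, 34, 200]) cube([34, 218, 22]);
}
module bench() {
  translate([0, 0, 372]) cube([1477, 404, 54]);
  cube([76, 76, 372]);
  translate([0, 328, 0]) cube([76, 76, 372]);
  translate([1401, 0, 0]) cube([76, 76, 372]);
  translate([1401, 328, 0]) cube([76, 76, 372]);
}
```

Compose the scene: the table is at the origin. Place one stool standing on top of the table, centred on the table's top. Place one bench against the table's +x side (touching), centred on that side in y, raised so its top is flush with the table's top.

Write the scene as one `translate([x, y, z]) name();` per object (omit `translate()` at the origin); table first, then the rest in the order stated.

table();
translate([524, 329, 703]) stool();
translate([1327, 270, 277]) bench();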